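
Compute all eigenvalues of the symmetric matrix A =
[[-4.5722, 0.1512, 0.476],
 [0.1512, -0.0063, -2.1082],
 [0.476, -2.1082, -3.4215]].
sigma(A) ≈ {-5, -4, 1}

A is real symmetric, so its spectrum consists of real eigenvalues. Expanding the characteristic polynomial of the displayed matrix gives
  det(λ I - A) = p(λ) = λ^3 + (8)λ^2 + (11)λ + (-19.9988).
Solving p(λ) = 0 yields eigenvalues ≈ -5, -4, 1. (A is shown rounded to 4 decimals, so these recover the underlying integer eigenvalues to within that precision.)
Verification: the trace of A = -8 equals the sum of eigenvalues -8, and det(A) ≈ 19.9988 matches the eigenvalue product 20.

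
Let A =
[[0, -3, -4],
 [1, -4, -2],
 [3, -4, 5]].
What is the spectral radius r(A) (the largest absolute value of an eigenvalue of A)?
r(A) ≈ 4.1728

The eigenvalues of A are the roots of its characteristic polynomial. With M = A (coefficients from the trace, the sum of principal 2x2 minors, and det A):
  p(λ) = det(λ I - M) = λ^3 - λ^2 - 13λ - 1.
No integer candidate from the rational root theorem (±divisors of 1) is a root, so the roots are irrational. The cubic discriminant is Δ = 8692 > 0, so there are three distinct real roots. p(-4) = -29 and p(-3) = 2 have opposite signs, so a root lies in (-4, -3); Newton's method refines it to λ ≈ -3.0954. p(-1) = 10 and p(0) = -1 have opposite signs, so a root lies in (-1, 0); Newton's method refines it to λ ≈ -0.0774. p(4) = -5 and p(5) = 34 have opposite signs, so a root lies in (4, 5); Newton's method refines it to λ ≈ 4.1728. Check (Vieta): the three roots sum to 1, matching tr M = 1.
Thus the eigenvalues (to 4 decimals) are -3.0954 (modulus 3.0954); -0.0774 (modulus 0.0774); 4.1728 (modulus 4.1728). The spectral radius is the largest modulus: r(A) ≈ 4.1728. (Cross-check: r(A) ≤ ||A||_2 ≈ 7.2733; equality holds whenever A is normal, though it can also hold for some non-normal A.)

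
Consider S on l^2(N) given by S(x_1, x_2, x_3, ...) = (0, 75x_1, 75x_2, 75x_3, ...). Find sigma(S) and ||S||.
sigma(S) = closed disk {z in C : |z| ≤ 75}; ||S|| = 75

Note S = 75·U where U is the unit right shift (U x)_k = x_{k-1} (with x_0 := 0); so ||S|| = 75||U|| and sigma(S) = 75·sigma(U). ||S x||^2 = sum_{k≥1} |75x_k|^2 = 5625||x||^2, so ||S|| = 75 and sigma(S) ⊂ {|z| ≤ 75}. For any |lambda| < 75, the equation (S - lambda I) x = 0 forces x_1 = 0, then 75x_k = lambda x_{k+1} ⇒ x = 0, so S has no eigenvalues. But (S - lambda I) is not surjective for |lambda| < 75: solving (S - lambda I) x = e_1 would require x_n proportional to (lambda/75)^(-n), which is not in l^2. So every |lambda| < 75 lies in the residual spectrum. The boundary |lambda| = 75 is in the approximate point spectrum (the spectrum is closed). Hence sigma(S) is the closed disk of radius 75.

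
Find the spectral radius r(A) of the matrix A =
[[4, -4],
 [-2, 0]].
r(A) = (4 + sqrt(48))/2 ≈ 5.4641

The eigenvalues of A are the roots of its characteristic polynomial. With M = A (coefficients from the trace and determinant):
  p(λ) = det(λ I - M) = λ^2 - 4λ - 8.
For λ^2 - 4λ - 8 the discriminant is 48. It is nonnegative but not a perfect square, so the roots are real and irrational: λ = (4 ± sqrt(48))/2 ≈ 5.4641, -1.4641.
Thus the eigenvalues (to 4 decimals) are 5.4641 (modulus 5.4641); -1.4641 (modulus 1.4641). The spectral radius is the largest modulus: r(A) = (4 + sqrt(48))/2 ≈ 5.4641. (Cross-check: r(A) ≤ ||A||_2 ≈ 5.8416; equality holds whenever A is normal, though it can also hold for some non-normal A.)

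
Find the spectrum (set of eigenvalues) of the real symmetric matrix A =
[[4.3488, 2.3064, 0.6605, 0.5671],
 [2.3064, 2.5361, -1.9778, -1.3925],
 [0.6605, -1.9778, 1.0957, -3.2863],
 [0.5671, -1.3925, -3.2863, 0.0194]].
sigma(A) ≈ {-4, 2, 4, 6}

A is real symmetric, so its spectrum consists of real eigenvalues. Expanding the characteristic polynomial of the displayed matrix gives
  det(λ I - A) = p(λ) = λ^4 + (-8)λ^3 + (-4)λ^2 + (128.0013)λ + (-192).
Solving p(λ) = 0 yields eigenvalues ≈ -4, 2, 4, 6. (A is shown rounded to 4 decimals, so these recover the underlying integer eigenvalues to within that precision.)
Verification: the trace of A = 8 equals the sum of eigenvalues 8, and det(A) ≈ -192.0006 matches the eigenvalue product -192.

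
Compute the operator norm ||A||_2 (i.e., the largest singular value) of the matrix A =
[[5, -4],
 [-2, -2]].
||A||_2 = sqrt((49 + sqrt(1105))/2) ≈ 6.4125 (= sqrt(largest eigenvalue of A^T A))

||A||_2 = sigma_max(A) = sqrt(lambda_max(A^T A)). Form the symmetric matrix M = A^T A =
[[29, -16],
 [-16, 20]].
Its characteristic polynomial (trace, determinant of M give the coefficients) is
  p(λ) = det(λ I - M) = λ^2 - 49λ + 324.
For λ^2 - 49λ + 324 the discriminant is 1105. It is nonnegative but not a perfect square, so the roots are real and irrational: λ = (49 ± sqrt(1105))/2 ≈ 41.1208, 7.8792.
So the eigenvalues of A^T A are ≈ 7.8792, 41.1208 (all ≥ 0, as they must be for A^T A). The largest is λ_max = (49 + sqrt(1105))/2 ≈ 41.1208, hence ||A||_2 = sqrt(λ_max) = sqrt((49 + sqrt(1105))/2) ≈ 6.4125.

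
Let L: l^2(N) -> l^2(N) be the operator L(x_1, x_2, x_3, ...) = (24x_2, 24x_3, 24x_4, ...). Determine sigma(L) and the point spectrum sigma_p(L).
sigma(L) = closed disk {z in C : |z| ≤ 24}; sigma_p(L) = open disk {z in C : |z| < 24}

Note L = 24·V where V is the unit left shift (V x)_k = x_{k+1}; so sigma(L) = 24·sigma(V) and ||L|| = 24||V||. ||L x||^2 = 576sum_{k≥2} |x_k|^2 ≤ 576||x||^2, with equality on {x : x_1 = 0}, so ||L|| = 24. For any lambda with |lambda| < 24, set r = lambda/24 (|r| < 1); the vector x = (1, r, r^2, ...) is in l^2 and satisfies L x = 24(r, r^2, ...) = lambda x, so lambda is an eigenvalue. On the boundary |lambda| = 24 the geometric series diverges, so no l^2 eigenvector exists, but these lambda lie in the approximate point spectrum. Hence sigma(L) is the closed disk of radius 24 and sigma_p(L) is the open disk.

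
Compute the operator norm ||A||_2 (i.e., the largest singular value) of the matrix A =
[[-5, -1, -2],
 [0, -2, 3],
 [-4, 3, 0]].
||A||_2 ≈ 6.793 (= sqrt(largest eigenvalue of A^T A))

||A||_2 = sigma_max(A) = sqrt(lambda_max(A^T A)). Form the symmetric matrix M = A^T A =
[[41, -7, 10],
 [-7, 14, -4],
 [10, -4, 13]].
Its characteristic polynomial (trace, sum of principal 2x2 minors, determinant of M give the coefficients) is
  p(λ) = det(λ I - M) = λ^3 - 68λ^2 + 1124λ - 5329.
No integer candidate from the rational root theorem (±divisors of 5329) is a root, so the roots are irrational. The cubic discriminant is Δ = 24037413 > 0, so there are three distinct real roots. p(8) = -177 and p(9) = 8 have opposite signs, so a root lies in (8, 9); Newton's method refines it to λ ≈ 8.9449. p(12) = 95 and p(13) = -12 have opposite signs, so a root lies in (12, 13); Newton's method refines it to λ ≈ 12.9107. p(46) = -177 and p(47) = 1110 have opposite signs, so a root lies in (46, 47); Newton's method refines it to λ ≈ 46.1444. Check (Vieta): the three roots sum to 68, matching tr M = 68.
So the eigenvalues of A^T A are ≈ 8.9449, 12.9107, 46.1444 (all ≥ 0, as they must be for A^T A). The largest is λ_max ≈ 46.1444, hence ||A||_2 = sqrt(λ_max) ≈ 6.793.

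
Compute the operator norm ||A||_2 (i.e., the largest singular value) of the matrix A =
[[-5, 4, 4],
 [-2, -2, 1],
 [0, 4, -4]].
||A||_2 ≈ 7.6047 (= sqrt(largest eigenvalue of A^T A))

||A||_2 = sigma_max(A) = sqrt(lambda_max(A^T A)). Form the symmetric matrix M = A^T A =
[[29, -16, -22],
 [-16, 36, -2],
 [-22, -2, 33]].
Its characteristic polynomial (trace, sum of principal 2x2 minors, determinant of M give the coefficients) is
  p(λ) = det(λ I - M) = λ^3 - 98λ^2 + 2445λ - 7056.
No integer candidate from the rational root theorem (±divisors of 7056) is a root, so the roots are irrational. The cubic discriminant is Δ = 1471798800 > 0, so there are three distinct real roots. p(3) = -576 and p(4) = 1220 have opposite signs, so a root lies in (3, 4); Newton's method refines it to λ ≈ 3.3103. p(36) = 612 and p(37) = -100 have opposite signs, so a root lies in (36, 37); Newton's method refines it to λ ≈ 36.8575. p(57) = -900 and p(58) = 194 have opposite signs, so a root lies in (57, 58); Newton's method refines it to λ ≈ 57.8322. Check (Vieta): the three roots sum to 98, matching tr M = 98.
So the eigenvalues of A^T A are ≈ 3.3103, 36.8575, 57.8322 (all ≥ 0, as they must be for A^T A). The largest is λ_max ≈ 57.8322, hence ||A||_2 = sqrt(λ_max) ≈ 7.6047.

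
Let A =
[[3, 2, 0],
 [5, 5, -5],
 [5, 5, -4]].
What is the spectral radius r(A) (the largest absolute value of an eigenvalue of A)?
r(A) ≈ 4.6595

The eigenvalues of A are the roots of its characteristic polynomial. With M = A (coefficients from the trace, the sum of principal 2x2 minors, and det A):
  p(λ) = det(λ I - M) = λ^3 - 4λ^2 - 2λ - 5.
No integer candidate from the rational root theorem (±divisors of 5) is a root, so the roots are irrational. The cubic discriminant is Δ = -2579 < 0, so there is one real root and a complex-conjugate pair. p(4) = -13 and p(5) = 10 have opposite signs, so a root lies in (4, 5); Newton's method refines it to λ ≈ 4.6595. Dividing out (λ - (4.6595)) leaves approximately λ^2 + 0.6595λ + 1.0731. For λ^2 + 0.6595λ + 1.0731 the discriminant is -3.8573. It is negative, so the remaining roots are the complex-conjugate pair λ ≈ -0.3298 ± 0.982i. Their product equals the constant term, so |λ|^2 ≈ 1.0731 and |λ| ≈ 1.0359.
Thus the eigenvalues (to 4 decimals) are 4.6595 (modulus 4.6595); -0.3298 ± 0.982i (modulus 1.0359). The spectral radius is the largest modulus: r(A) ≈ 4.6595. (Cross-check: r(A) ≤ ||A||_2 ≈ 12.2383; equality holds whenever A is normal, though it can also hold for some non-normal A.)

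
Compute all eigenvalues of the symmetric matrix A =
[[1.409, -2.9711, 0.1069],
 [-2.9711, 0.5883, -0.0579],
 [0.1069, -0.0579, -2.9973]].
sigma(A) ≈ {-3, -2, 4}

A is real symmetric, so its spectrum consists of real eigenvalues. Expanding the characteristic polynomial of the displayed matrix gives
  det(λ I - A) = p(λ) = λ^3 + (1)λ^2 + (-14)λ + (-24).
Solving p(λ) = 0 yields eigenvalues ≈ -3, -2, 4. (A is shown rounded to 4 decimals, so these recover the underlying integer eigenvalues to within that precision.)
Verification: the trace of A = -1 equals the sum of eigenvalues -1, and det(A) ≈ 23.9993 matches the eigenvalue product 24.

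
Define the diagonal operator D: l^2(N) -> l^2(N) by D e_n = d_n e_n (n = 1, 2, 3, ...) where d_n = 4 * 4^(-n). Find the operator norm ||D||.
||D|| = 1 (attained at n = 1)

For D diagonal, ||D|| = sup_n |d_n|. The sequence d_n = 4 * 4^(-n) is positive and strictly decreasing (ratio 4^(-1) < 1), so the supremum is d_1 = 4/4 = 1. Hence ||D|| = 1.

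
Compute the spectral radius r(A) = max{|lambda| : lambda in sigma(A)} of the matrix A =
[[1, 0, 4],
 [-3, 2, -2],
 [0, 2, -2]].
r(A) ≈ 3.046

The eigenvalues of A are the roots of its characteristic polynomial. With M = A (coefficients from the trace, the sum of principal 2x2 minors, and det A):
  p(λ) = det(λ I - M) = λ^3 - λ^2 + 24.
No integer candidate from the rational root theorem (±divisors of 24) is a root, so the roots are irrational. The cubic discriminant is Δ = -15456 < 0, so there is one real root and a complex-conjugate pair. p(-3) = -12 and p(-2) = 12 have opposite signs, so a root lies in (-3, -2); Newton's method refines it to λ ≈ -2.5868. Dividing out (λ - (-2.5868)) leaves approximately λ^2 - 3.5868λ + 9.278. For λ^2 - 3.5868λ + 9.278 the discriminant is -24.2474. It is negative, so the remaining roots are the complex-conjugate pair λ ≈ 1.7934 ± 2.4621i. Their product equals the constant term, so |λ|^2 ≈ 9.278 and |λ| ≈ 3.046.
Thus the eigenvalues (to 4 decimals) are -2.5868 (modulus 2.5868); 1.7934 ± 2.4621i (modulus 3.046). The spectral radius is the largest modulus: r(A) ≈ 3.046. (Cross-check: r(A) ≤ ||A||_2 ≈ 5.7532; equality holds whenever A is normal, though it can also hold for some non-normal A.)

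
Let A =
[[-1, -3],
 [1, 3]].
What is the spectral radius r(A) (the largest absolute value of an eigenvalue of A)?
r(A) = 2

The eigenvalues of A are the roots of its characteristic polynomial. With M = A (coefficients from the trace and determinant):
  p(λ) = det(λ I - M) = λ^2 - 2λ.
For λ^2 - 2λ the discriminant is 4. It is a perfect square (2^2), so the roots are rational: λ = (2 ± 2)/2 = 2, 0.
Thus the eigenvalues (to 4 decimals) are 2 (modulus 2); 0 (modulus 0). The spectral radius is the largest modulus: r(A) = 2. (Cross-check: r(A) ≤ ||A||_2 ≈ 4.4721; equality holds whenever A is normal, though it can also hold for some non-normal A.)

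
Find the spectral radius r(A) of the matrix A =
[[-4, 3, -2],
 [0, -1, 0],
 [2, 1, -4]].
r(A) = sqrt(20) ≈ 4.4721

The eigenvalues of A are the roots of its characteristic polynomial. With M = A (coefficients from the trace, the sum of principal 2x2 minors, and det A):
  p(λ) = det(λ I - M) = λ^3 + 9λ^2 + 28λ + 20.
By the rational root theorem any rational root is an integer divisor of 20. Testing λ = -1: p(-1) = -1 + 9 - 28 + 20 = 0, so λ = -1 is a root. Dividing out (λ + 1) leaves p(λ) = (λ + 1)(λ^2 + 8λ + 20). For λ^2 + 8λ + 20 the discriminant is -16. It is negative, so the roots are the complex-conjugate pair λ = -4 ± (sqrt(16)/2) i ≈ -4 ± 2i. For a conjugate pair the product of the roots equals the constant term, so |λ|^2 = 20 and |λ| = sqrt(20) ≈ 4.4721.
Thus the eigenvalues (to 4 decimals) are -4 ± 2i (modulus 4.4721); -1 (modulus 1). The spectral radius is the largest modulus: r(A) = sqrt(20) ≈ 4.4721. (Cross-check: r(A) ≤ ||A||_2 ≈ 5.5083; equality holds whenever A is normal, though it can also hold for some non-normal A.)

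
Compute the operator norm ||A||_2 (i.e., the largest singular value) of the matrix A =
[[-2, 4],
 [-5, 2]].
||A||_2 = sqrt((49 + sqrt(1377))/2) ≈ 6.5616 (= sqrt(largest eigenvalue of A^T A))

||A||_2 = sigma_max(A) = sqrt(lambda_max(A^T A)). Form the symmetric matrix M = A^T A =
[[29, -18],
 [-18, 20]].
Its characteristic polynomial (trace, determinant of M give the coefficients) is
  p(λ) = det(λ I - M) = λ^2 - 49λ + 256.
For λ^2 - 49λ + 256 the discriminant is 1377. It is nonnegative but not a perfect square, so the roots are real and irrational: λ = (49 ± sqrt(1377))/2 ≈ 43.054, 5.946.
So the eigenvalues of A^T A are ≈ 5.946, 43.054 (all ≥ 0, as they must be for A^T A). The largest is λ_max = (49 + sqrt(1377))/2 ≈ 43.054, hence ||A||_2 = sqrt(λ_max) = sqrt((49 + sqrt(1377))/2) ≈ 6.5616.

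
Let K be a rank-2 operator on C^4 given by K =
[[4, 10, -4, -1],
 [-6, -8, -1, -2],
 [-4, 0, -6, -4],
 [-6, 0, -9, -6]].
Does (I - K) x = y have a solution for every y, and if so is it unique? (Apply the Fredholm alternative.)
(I - K) is invertible (det(I - K) = 71 ≠ 0), so for every y in C^4 the equation (I - K) x = y has a unique solution.

K has rank 2 and factors as K = U V^T = u1 v1^T + u2 v2^T with u1 = (-2, 3, 2, 3), v1 = (-2, -2, -1, -1), u2 = (-3, 1, -2, -3), v2 = (0, -2, 2, 1) (multiplying out reproduces the displayed K). The nonzero eigenvalues of U V^T coincide with those of the 2 x 2 matrix G = V^T U = [[v1·u1, v1·u2], [v2·u1, v2·u2]] = [[-7, 9], [1, -9]], and by the Sylvester determinant identity det(I_4 - U V^T) = det(I_2 - V^T U) = det([[8, -9], [-1, 10]]) = (8)(10) - (-9)(-1) = 71. (Direct check: I - K =
[[-3, -10, 4, 1],
 [6, 9, 1, 2],
 [4, 0, 7, 4],
 [6, 0, 9, 7]]
has determinant 71.) The finite-dimensional Fredholm alternative says: either (I - K) is invertible, or ker(I - K) ≠ {0} and then range(I - K) = ker((I - K)^*)^⊥, with dim ker(I - K) = dim ker((I - K)^*). Since det(I - K) ≠ 0, 1 is not an eigenvalue of K and ker(I - K) = {0}, so we are in the first case: for every y there is a unique x = (I - K)^(-1) y. (Explicitly, by the Woodbury identity, (I - U V^T)^(-1) = I + U (I_2 - G)^(-1) V^T.)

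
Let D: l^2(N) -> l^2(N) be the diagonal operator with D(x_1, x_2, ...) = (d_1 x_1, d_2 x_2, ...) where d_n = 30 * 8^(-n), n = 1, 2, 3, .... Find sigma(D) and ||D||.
sigma(D) = {30 * 8^(-n) : n ≥ 1} ∪ {0}; ||D|| = 15/4

A bounded diagonal operator on l^2 with diagonal entries d_n has spectrum equal to the closure of {d_n : n ≥ 1}: every d_n is an eigenvalue (with eigenvector e_n), so {d_n} ⊂ sigma(D); the spectrum is closed, so its closure is too; and for lambda not in the closure, (D - lambda I) has bounded inverse (the diagonal entries 1/(d_n - lambda) are bounded). For our sequence d_n = 30 * 8^(-n), n = 1, 2, 3, ...:
  - {d_n} = {30 * 8^(-n) : n ≥ 1}; the only limit point is 0
  - closure = {30 * 8^(-n) : n ≥ 1} ∪ {0}
For the norm: a diagonal operator has ||D|| = sup_n |d_n|. Here d_n = 30 * 8^(-n) is positive and decreasing, so sup_n |d_n| = d_1 = 30/8 = 15/4. So ||D|| = 15/4.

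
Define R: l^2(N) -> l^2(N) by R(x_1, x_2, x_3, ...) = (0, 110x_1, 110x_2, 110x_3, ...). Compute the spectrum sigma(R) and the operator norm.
sigma(R) = closed disk {z in C : |z| ≤ 110}; ||R|| = 110

Note R = 110·U where U is the unit right shift (U x)_k = x_{k-1} (with x_0 := 0); so ||R|| = 110||U|| and sigma(R) = 110·sigma(U). ||R x||^2 = sum_{k≥1} |110x_k|^2 = 12100||x||^2, so ||R|| = 110 and sigma(R) ⊂ {|z| ≤ 110}. For any |lambda| < 110, the equation (R - lambda I) x = 0 forces x_1 = 0, then 110x_k = lambda x_{k+1} ⇒ x = 0, so R has no eigenvalues. But (R - lambda I) is not surjective for |lambda| < 110: solving (R - lambda I) x = e_1 would require x_n proportional to (lambda/110)^(-n), which is not in l^2. So every |lambda| < 110 lies in the residual spectrum. The boundary |lambda| = 110 is in the approximate point spectrum (the spectrum is closed). Hence sigma(R) is the closed disk of radius 110.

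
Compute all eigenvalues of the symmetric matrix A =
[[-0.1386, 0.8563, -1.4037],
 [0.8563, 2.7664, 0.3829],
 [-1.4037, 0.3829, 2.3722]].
sigma(A) ≈ {-1, 3} (3 with multiplicity 2)

A is real symmetric, so its spectrum consists of real eigenvalues. Expanding the characteristic polynomial of the displayed matrix gives
  det(λ I - A) = p(λ) = λ^3 + (-5)λ^2 + (3)λ + (9).
Solving p(λ) = 0 yields eigenvalues ≈ -1, 3, 3. (A is shown rounded to 4 decimals, so these recover the underlying integer eigenvalues to within that precision.)
Verification: the trace of A = 5 equals the sum of eigenvalues 5, and det(A) ≈ -9.0000 matches the eigenvalue product -9.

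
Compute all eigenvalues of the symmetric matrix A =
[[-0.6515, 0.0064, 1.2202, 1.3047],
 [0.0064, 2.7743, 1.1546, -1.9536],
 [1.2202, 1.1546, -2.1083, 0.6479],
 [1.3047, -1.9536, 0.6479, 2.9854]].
sigma(A) ≈ {-3, -1, 2, 5}

A is real symmetric, so its spectrum consists of real eigenvalues. Expanding the characteristic polynomial of the displayed matrix gives
  det(λ I - A) = p(λ) = λ^4 + (-3)λ^3 + (-15)λ^2 + (19)λ + (30.0017).
Solving p(λ) = 0 yields eigenvalues ≈ -3, -1, 2, 5. (A is shown rounded to 4 decimals, so these recover the underlying integer eigenvalues to within that precision.)
Verification: the trace of A = 3 equals the sum of eigenvalues 3, and det(A) ≈ 30.0017 matches the eigenvalue product 30.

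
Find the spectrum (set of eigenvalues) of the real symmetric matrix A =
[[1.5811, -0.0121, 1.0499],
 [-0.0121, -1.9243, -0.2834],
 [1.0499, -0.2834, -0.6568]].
sigma(A) ≈ {-2, -1, 2}

A is real symmetric, so its spectrum consists of real eigenvalues. Expanding the characteristic polynomial of the displayed matrix gives
  det(λ I - A) = p(λ) = λ^3 + (1)λ^2 + (-4)λ + (-4).
Solving p(λ) = 0 yields eigenvalues ≈ -2, -1, 2. (A is shown rounded to 4 decimals, so these recover the underlying integer eigenvalues to within that precision.)
Verification: the trace of A = -1 equals the sum of eigenvalues -1, and det(A) ≈ 3.9998 matches the eigenvalue product 4.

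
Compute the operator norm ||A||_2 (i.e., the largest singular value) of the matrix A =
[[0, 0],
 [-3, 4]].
||A||_2 = 5 (= sqrt(largest eigenvalue of A^T A))

||A||_2 = sigma_max(A) = sqrt(lambda_max(A^T A)). Form the symmetric matrix M = A^T A =
[[9, -12],
 [-12, 16]].
Its characteristic polynomial (trace, determinant of M give the coefficients) is
  p(λ) = det(λ I - M) = λ^2 - 25λ.
For λ^2 - 25λ the discriminant is 625. It is a perfect square (25^2), so the roots are rational: λ = (25 ± 25)/2 = 25, 0.
So the eigenvalues of A^T A are ≈ 0, 25 (all ≥ 0, as they must be for A^T A). The largest is λ_max = 25, hence ||A||_2 = sqrt(λ_max) = 5.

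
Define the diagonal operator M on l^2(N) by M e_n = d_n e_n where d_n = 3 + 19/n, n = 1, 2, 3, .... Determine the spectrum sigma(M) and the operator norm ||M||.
sigma(M) = {3 + 19/n : n ≥ 1} ∪ {3}; ||M|| = 22

A bounded diagonal operator on l^2 with diagonal entries d_n has spectrum equal to the closure of {d_n : n ≥ 1}: every d_n is an eigenvalue (with eigenvector e_n), so {d_n} ⊂ sigma(M); the spectrum is closed, so its closure is too; and for lambda not in the closure, (M - lambda I) has bounded inverse (the diagonal entries 1/(d_n - lambda) are bounded). For our sequence d_n = 3 + 19/n, n = 1, 2, 3, ...:
  - {d_n} = {3 + 19/n : n ≥ 1}; the only limit point is 3
  - closure = {3 + 19/n : n ≥ 1} ∪ {3}
For the norm: a diagonal operator has ||M|| = sup_n |d_n|. Here d_n = 3 + 19/n is positive and decreasing, so sup_n |d_n| = d_1 = 3 + 19 = 22. So ||M|| = 22.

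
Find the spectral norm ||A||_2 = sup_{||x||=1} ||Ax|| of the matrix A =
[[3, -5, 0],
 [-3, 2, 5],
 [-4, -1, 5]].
||A||_2 ≈ 9.0584 (= sqrt(largest eigenvalue of A^T A))

||A||_2 = sigma_max(A) = sqrt(lambda_max(A^T A)). Form the symmetric matrix M = A^T A =
[[34, -17, -35],
 [-17, 30, 5],
 [-35, 5, 50]].
Its characteristic polynomial (trace, sum of principal 2x2 minors, determinant of M give the coefficients) is
  p(λ) = det(λ I - M) = λ^3 - 114λ^2 + 2681λ - 4900.
No integer candidate from the rational root theorem (±divisors of 4900) is a root, so the roots are irrational. The cubic discriminant is Δ = 13600979392 > 0, so there are three distinct real roots. p(1) = -2332 and p(2) = 14 have opposite signs, so a root lies in (1, 2); Newton's method refines it to λ ≈ 1.9937. p(29) = 1364 and p(30) = -70 have opposite signs, so a root lies in (29, 30); Newton's method refines it to λ ≈ 29.952. p(82) = -226 and p(83) = 4064 have opposite signs, so a root lies in (82, 83); Newton's method refines it to λ ≈ 82.0543. Check (Vieta): the three roots sum to 114, matching tr M = 114.
So the eigenvalues of A^T A are ≈ 1.9937, 29.952, 82.0543 (all ≥ 0, as they must be for A^T A). The largest is λ_max ≈ 82.0543, hence ||A||_2 = sqrt(λ_max) ≈ 9.0584.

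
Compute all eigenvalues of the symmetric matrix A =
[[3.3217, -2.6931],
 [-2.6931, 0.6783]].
sigma(A) ≈ {-1, 5}

A is real symmetric, so its spectrum consists of real eigenvalues. Expanding the characteristic polynomial of the displayed matrix gives
  det(λ I - A) = p(λ) = λ^2 + (-4)λ + (-5).
Solving p(λ) = 0 yields eigenvalues ≈ -1, 5. (A is shown rounded to 4 decimals, so these recover the underlying integer eigenvalues to within that precision.)
Verification: the trace of A = 4 equals the sum of eigenvalues 4, and det(A) ≈ -4.9997 matches the eigenvalue product -5.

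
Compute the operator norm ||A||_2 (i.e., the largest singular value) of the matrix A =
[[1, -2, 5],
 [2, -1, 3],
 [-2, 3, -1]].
||A||_2 ≈ 7.0744 (= sqrt(largest eigenvalue of A^T A))

||A||_2 = sigma_max(A) = sqrt(lambda_max(A^T A)). Form the symmetric matrix M = A^T A =
[[9, -10, 13],
 [-10, 14, -16],
 [13, -16, 35]].
Its characteristic polynomial (trace, sum of principal 2x2 minors, determinant of M give the coefficients) is
  p(λ) = det(λ I - M) = λ^3 - 58λ^2 + 406λ - 400.
No integer candidate from the rational root theorem (±divisors of 400) is a root, so the roots are irrational. The cubic discriminant is Δ = 139861040 > 0, so there are three distinct real roots. p(1) = -51 and p(2) = 188 have opposite signs, so a root lies in (1, 2); Newton's method refines it to λ ≈ 1.1801. p(6) = 164 and p(7) = -57 have opposite signs, so a root lies in (6, 7); Newton's method refines it to λ ≈ 6.7725. p(50) = -100 and p(51) = 2099 have opposite signs, so a root lies in (50, 51); Newton's method refines it to λ ≈ 50.0474. Check (Vieta): the three roots sum to 58, matching tr M = 58.
So the eigenvalues of A^T A are ≈ 1.1801, 6.7725, 50.0474 (all ≥ 0, as they must be for A^T A). The largest is λ_max ≈ 50.0474, hence ||A||_2 = sqrt(λ_max) ≈ 7.0744.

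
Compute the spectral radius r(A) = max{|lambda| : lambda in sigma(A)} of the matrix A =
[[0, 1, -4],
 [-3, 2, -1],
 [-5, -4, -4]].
r(A) ≈ 7.5283

The eigenvalues of A are the roots of its characteristic polynomial. With M = A (coefficients from the trace, the sum of principal 2x2 minors, and det A):
  p(λ) = det(λ I - M) = λ^3 + 2λ^2 - 29λ + 95.
No integer candidate from the rational root theorem (±divisors of 95) is a root, so the roots are irrational. The cubic discriminant is Δ = -244975 < 0, so there is one real root and a complex-conjugate pair. p(-8) = -57 and p(-7) = 53 have opposite signs, so a root lies in (-8, -7); Newton's method refines it to λ ≈ -7.5283. Dividing out (λ - (-7.5283)) leaves approximately λ^2 - 5.5283λ + 12.619. For λ^2 - 5.5283λ + 12.619 the discriminant is -19.9137. It is negative, so the remaining roots are the complex-conjugate pair λ ≈ 2.7642 ± 2.2312i. Their product equals the constant term, so |λ|^2 ≈ 12.619 and |λ| ≈ 3.5523.
Thus the eigenvalues (to 4 decimals) are -7.5283 (modulus 7.5283); 2.7642 ± 2.2312i (modulus 3.5523). The spectral radius is the largest modulus: r(A) ≈ 7.5283. (Cross-check: r(A) ≤ ||A||_2 ≈ 7.9593; equality holds whenever A is normal, though it can also hold for some non-normal A.)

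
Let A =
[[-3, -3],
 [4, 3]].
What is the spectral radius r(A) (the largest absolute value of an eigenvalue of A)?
r(A) = sqrt(3) ≈ 1.7321

The eigenvalues of A are the roots of its characteristic polynomial. With M = A (coefficients from the trace and determinant):
  p(λ) = det(λ I - M) = λ^2 + 3.
For λ^2 + 3 the discriminant is -12. It is negative, so the roots are the complex-conjugate pair λ = 0 ± (sqrt(12)/2) i ≈ 0 ± 1.7321i. For a conjugate pair the product of the roots equals the constant term, so |λ|^2 = 3 and |λ| = sqrt(3) ≈ 1.7321.
Thus the eigenvalues (to 4 decimals) are 0 ± 1.7321i (modulus 1.7321). The spectral radius is the largest modulus: r(A) = sqrt(3) ≈ 1.7321. (Cross-check: r(A) ≤ ||A||_2 ≈ 6.5414; equality holds whenever A is normal, though it can also hold for some non-normal A.)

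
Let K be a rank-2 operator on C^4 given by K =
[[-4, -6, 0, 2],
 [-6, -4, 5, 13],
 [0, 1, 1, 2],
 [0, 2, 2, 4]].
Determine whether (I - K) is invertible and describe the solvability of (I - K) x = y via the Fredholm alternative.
(I - K) is invertible (det(I - K) = -87 ≠ 0), so for every y in C^4 the equation (I - K) x = y has a unique solution.

K has rank 2 and factors as K = U V^T = u1 v1^T + u2 v2^T with u1 = (-2, 2, 1, 2), v1 = (0, 1, 1, 2), u2 = (2, 3, 0, 0), v2 = (-2, -2, 1, 3) (multiplying out reproduces the displayed K). The nonzero eigenvalues of U V^T coincide with those of the 2 x 2 matrix G = V^T U = [[v1·u1, v1·u2], [v2·u1, v2·u2]] = [[7, 3], [7, -10]], and by the Sylvester determinant identity det(I_4 - U V^T) = det(I_2 - V^T U) = det([[-6, -3], [-7, 11]]) = (-6)(11) - (-3)(-7) = -87. (Direct check: I - K =
[[5, 6, 0, -2],
 [6, 5, -5, -13],
 [0, -1, 0, -2],
 [0, -2, -2, -3]]
has determinant -87.) The finite-dimensional Fredholm alternative says: either (I - K) is invertible, or ker(I - K) ≠ {0} and then range(I - K) = ker((I - K)^*)^⊥, with dim ker(I - K) = dim ker((I - K)^*). Since det(I - K) ≠ 0, 1 is not an eigenvalue of K and ker(I - K) = {0}, so we are in the first case: for every y there is a unique x = (I - K)^(-1) y. (Explicitly, by the Woodbury identity, (I - U V^T)^(-1) = I + U (I_2 - G)^(-1) V^T.)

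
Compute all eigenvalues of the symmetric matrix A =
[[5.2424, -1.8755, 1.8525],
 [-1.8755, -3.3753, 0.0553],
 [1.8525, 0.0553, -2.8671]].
sigma(A) ≈ {-4, -3, 6}

A is real symmetric, so its spectrum consists of real eigenvalues. Expanding the characteristic polynomial of the displayed matrix gives
  det(λ I - A) = p(λ) = λ^3 + (1)λ^2 + (-30)λ + (-72).
Solving p(λ) = 0 yields eigenvalues ≈ -4, -3, 6. (A is shown rounded to 4 decimals, so these recover the underlying integer eigenvalues to within that precision.)
Verification: the trace of A = -1 equals the sum of eigenvalues -1, and det(A) ≈ 72.0003 matches the eigenvalue product 72.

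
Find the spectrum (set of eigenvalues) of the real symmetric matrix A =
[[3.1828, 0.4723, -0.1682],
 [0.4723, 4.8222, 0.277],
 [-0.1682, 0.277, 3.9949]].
sigma(A) ≈ {3, 4, 5}

A is real symmetric, so its spectrum consists of real eigenvalues. Expanding the characteristic polynomial of the displayed matrix gives
  det(λ I - A) = p(λ) = λ^3 + (-12)λ^2 + (47)λ + (-59.9983).
Solving p(λ) = 0 yields eigenvalues ≈ 3, 4, 5. (A is shown rounded to 4 decimals, so these recover the underlying integer eigenvalues to within that precision.)
Verification: the trace of A = 12 equals the sum of eigenvalues 12, and det(A) ≈ 59.9983 matches the eigenvalue product 60.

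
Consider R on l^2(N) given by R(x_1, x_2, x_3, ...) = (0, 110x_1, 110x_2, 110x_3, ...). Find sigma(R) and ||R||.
sigma(R) = closed disk {z in C : |z| ≤ 110}; ||R|| = 110

Note R = 110·U where U is the unit right shift (U x)_k = x_{k-1} (with x_0 := 0); so ||R|| = 110||U|| and sigma(R) = 110·sigma(U). ||R x||^2 = sum_{k≥1} |110x_k|^2 = 12100||x||^2, so ||R|| = 110 and sigma(R) ⊂ {|z| ≤ 110}. For any |lambda| < 110, the equation (R - lambda I) x = 0 forces x_1 = 0, then 110x_k = lambda x_{k+1} ⇒ x = 0, so R has no eigenvalues. But (R - lambda I) is not surjective for |lambda| < 110: solving (R - lambda I) x = e_1 would require x_n proportional to (lambda/110)^(-n), which is not in l^2. So every |lambda| < 110 lies in the residual spectrum. The boundary |lambda| = 110 is in the approximate point spectrum (the spectrum is closed). Hence sigma(R) is the closed disk of radius 110.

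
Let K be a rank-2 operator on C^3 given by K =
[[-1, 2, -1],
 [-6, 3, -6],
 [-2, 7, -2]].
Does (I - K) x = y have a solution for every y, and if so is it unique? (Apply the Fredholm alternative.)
(I - K) is invertible (det(I - K) = 46 ≠ 0), so for every y in C^3 the equation (I - K) x = y has a unique solution.

K has rank 2 and factors as K = U V^T = u1 v1^T + u2 v2^T with u1 = (0, -3, 1), v1 = (1, 1, 1), u2 = (-1, -3, -3), v2 = (1, -2, 1) (multiplying out reproduces the displayed K). The nonzero eigenvalues of U V^T coincide with those of the 2 x 2 matrix G = V^T U = [[v1·u1, v1·u2], [v2·u1, v2·u2]] = [[-2, -7], [7, 2]], and by the Sylvester determinant identity det(I_3 - U V^T) = det(I_2 - V^T U) = det([[3, 7], [-7, -1]]) = (3)(-1) - (7)(-7) = 46. (Direct check: I - K =
[[2, -2, 1],
 [6, -2, 6],
 [2, -7, 3]]
has determinant 46.) The finite-dimensional Fredholm alternative says: either (I - K) is invertible, or ker(I - K) ≠ {0} and then range(I - K) = ker((I - K)^*)^⊥, with dim ker(I - K) = dim ker((I - K)^*). Since det(I - K) ≠ 0, 1 is not an eigenvalue of K and ker(I - K) = {0}, so we are in the first case: for every y there is a unique x = (I - K)^(-1) y. (Explicitly, by the Woodbury identity, (I - U V^T)^(-1) = I + U (I_2 - G)^(-1) V^T.)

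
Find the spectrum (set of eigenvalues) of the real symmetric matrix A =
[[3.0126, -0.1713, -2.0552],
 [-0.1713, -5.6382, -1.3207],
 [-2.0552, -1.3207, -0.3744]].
sigma(A) ≈ {-6, -1, 4}

A is real symmetric, so its spectrum consists of real eigenvalues. Expanding the characteristic polynomial of the displayed matrix gives
  det(λ I - A) = p(λ) = λ^3 + (3)λ^2 + (-22)λ + (-24).
Solving p(λ) = 0 yields eigenvalues ≈ -6, -1, 4. (A is shown rounded to 4 decimals, so these recover the underlying integer eigenvalues to within that precision.)
Verification: the trace of A = -3 equals the sum of eigenvalues -3, and det(A) ≈ 24.0007 matches the eigenvalue product 24.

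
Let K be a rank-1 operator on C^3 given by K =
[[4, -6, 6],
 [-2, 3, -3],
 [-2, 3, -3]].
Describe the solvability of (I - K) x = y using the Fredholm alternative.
(I - K) is invertible (det(I - K) = -3 ≠ 0), so for every y in C^3 the equation (I - K) x = y has a unique solution.

K has rank 1, so it is an outer product K = u v^T: every row of K is a multiple of one row vector. Reading off the entries, u = (-2, 1, 1) and v = (-2, 3, -3) (row i of K equals u_i·v^T). A rank-one matrix u v^T satisfies K u = u (v·u) and kills the (2)-dimensional subspace v^⊥, so its characteristic polynomial is lambda^2 (lambda - v·u) with v·u = tr K = 4. Hence the eigenvalues of I - K are 1 (multiplicity 2) and 1 - (4) = -3, so det(I - K) = -3. (Direct check: I - K =
[[-3, 6, -6],
 [2, -2, 3],
 [2, -3, 4]]
has determinant -3.) The finite-dimensional Fredholm alternative says: either (I - K) is invertible, or ker(I - K) ≠ {0} and then range(I - K) = ker((I - K)^*)^⊥, with dim ker(I - K) = dim ker((I - K)^*). Since det(I - K) ≠ 0, 1 is not an eigenvalue of K and ker(I - K) = {0}, so we are in the first case: for every y there is a unique x = (I - K)^(-1) y. Explicitly, by the Sherman–Morrison formula, (I - u v^T)^(-1) = I + u v^T/(1 - v·u), i.e. (I - K)^(-1) = I + K/(-3).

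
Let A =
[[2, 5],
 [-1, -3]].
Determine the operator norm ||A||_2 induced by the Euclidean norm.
||A||_2 = sqrt((39 + sqrt(1517))/2) ≈ 6.2429 (= sqrt(largest eigenvalue of A^T A))

||A||_2 = sigma_max(A) = sqrt(lambda_max(A^T A)). Form the symmetric matrix M = A^T A =
[[5, 13],
 [13, 34]].
Its characteristic polynomial (trace, determinant of M give the coefficients) is
  p(λ) = det(λ I - M) = λ^2 - 39λ + 1.
For λ^2 - 39λ + 1 the discriminant is 1517. It is nonnegative but not a perfect square, so the roots are real and irrational: λ = (39 ± sqrt(1517))/2 ≈ 38.9743, 0.0257.
So the eigenvalues of A^T A are ≈ 0.0257, 38.9743 (all ≥ 0, as they must be for A^T A). The largest is λ_max = (39 + sqrt(1517))/2 ≈ 38.9743, hence ||A||_2 = sqrt(λ_max) = sqrt((39 + sqrt(1517))/2) ≈ 6.2429.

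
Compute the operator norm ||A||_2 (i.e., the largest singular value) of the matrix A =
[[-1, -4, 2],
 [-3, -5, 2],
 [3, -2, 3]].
||A||_2 ≈ 7.8468 (= sqrt(largest eigenvalue of A^T A))

||A||_2 = sigma_max(A) = sqrt(lambda_max(A^T A)). Form the symmetric matrix M = A^T A =
[[19, 13, 1],
 [13, 45, -24],
 [1, -24, 17]].
Its characteristic polynomial (trace, sum of principal 2x2 minors, determinant of M give the coefficients) is
  p(λ) = det(λ I - M) = λ^3 - 81λ^2 + 1197λ - 49.
No integer candidate from the rational root theorem (±divisors of 49) is a root, so the roots are irrational. The cubic discriminant is Δ = 2521659168 > 0, so there are three distinct real roots. p(0) = -49 and p(1) = 1068 have opposite signs, so a root lies in (0, 1); Newton's method refines it to λ ≈ 0.041. p(19) = 312 and p(20) = -509 have opposite signs, so a root lies in (19, 20); Newton's method refines it to λ ≈ 19.3866. p(61) = -1452 and p(62) = 1129 have opposite signs, so a root lies in (61, 62); Newton's method refines it to λ ≈ 61.5724. Check (Vieta): the three roots sum to 81, matching tr M = 81.
So the eigenvalues of A^T A are ≈ 0.041, 19.3866, 61.5724 (all ≥ 0, as they must be for A^T A). The largest is λ_max ≈ 61.5724, hence ||A||_2 = sqrt(λ_max) ≈ 7.8468.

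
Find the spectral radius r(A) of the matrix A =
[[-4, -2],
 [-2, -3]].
r(A) = (7 + sqrt(17))/2 ≈ 5.5616

The eigenvalues of A are the roots of its characteristic polynomial. With M = A (coefficients from the trace and determinant):
  p(λ) = det(λ I - M) = λ^2 + 7λ + 8.
For λ^2 + 7λ + 8 the discriminant is 17. It is nonnegative but not a perfect square, so the roots are real and irrational: λ = (-7 ± sqrt(17))/2 ≈ -1.4384, -5.5616.
Thus the eigenvalues (to 4 decimals) are -1.4384 (modulus 1.4384); -5.5616 (modulus 5.5616). The spectral radius is the largest modulus: r(A) = (7 + sqrt(17))/2 ≈ 5.5616. (Cross-check: r(A) ≤ ||A||_2 ≈ 5.5616; equality holds whenever A is normal, though it can also hold for some non-normal A.)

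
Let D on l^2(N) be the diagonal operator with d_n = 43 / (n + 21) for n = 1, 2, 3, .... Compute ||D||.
||D|| = 43/22 (attained at n = 1)

For D diagonal, ||D|| = sup_n |d_n| = sup_n 43/(n + 21). This is positive and strictly decreasing in n, so the supremum is attained at n = 1: d_1 = 43/(1 + 21) = 43/22. Hence ||D|| = 43/22.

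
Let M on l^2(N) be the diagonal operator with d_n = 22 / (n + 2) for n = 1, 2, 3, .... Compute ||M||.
||M|| = 22/3 (attained at n = 1)

For M diagonal, ||M|| = sup_n |d_n| = sup_n 22/(n + 2). This is positive and strictly decreasing in n, so the supremum is attained at n = 1: d_1 = 22/(1 + 2) = 22/3. Hence ||M|| = 22/3.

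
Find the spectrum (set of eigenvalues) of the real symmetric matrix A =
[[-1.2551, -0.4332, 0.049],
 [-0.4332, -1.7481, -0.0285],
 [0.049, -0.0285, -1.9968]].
sigma(A) ≈ {-2, -1} (-2 with multiplicity 2)

A is real symmetric, so its spectrum consists of real eigenvalues. Expanding the characteristic polynomial of the displayed matrix gives
  det(λ I - A) = p(λ) = λ^3 + (5)λ^2 + (8)λ + (4).
Solving p(λ) = 0 yields eigenvalues ≈ -2, -2, -1. (A is shown rounded to 4 decimals, so these recover the underlying integer eigenvalues to within that precision.)
Verification: the trace of A = -5 equals the sum of eigenvalues -5, and det(A) ≈ -3.9999 matches the eigenvalue product -4.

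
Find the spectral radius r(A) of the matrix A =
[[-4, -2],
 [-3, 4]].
r(A) = sqrt(88)/2 ≈ 4.6904

The eigenvalues of A are the roots of its characteristic polynomial. With M = A (coefficients from the trace and determinant):
  p(λ) = det(λ I - M) = λ^2 - 22.
For λ^2 - 22 the discriminant is 88. It is nonnegative but not a perfect square, so the roots are real and irrational: λ = ± sqrt(88)/2 ≈ 4.6904, -4.6904.
Thus the eigenvalues (to 4 decimals) are 4.6904 (modulus 4.6904); -4.6904 (modulus 4.6904). The spectral radius is the largest modulus: r(A) = sqrt(88)/2 ≈ 4.6904. (Cross-check: r(A) ≤ ||A||_2 ≈ 5.217; equality holds whenever A is normal, though it can also hold for some non-normal A.)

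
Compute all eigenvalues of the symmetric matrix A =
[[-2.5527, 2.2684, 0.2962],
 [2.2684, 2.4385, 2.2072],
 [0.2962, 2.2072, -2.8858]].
sigma(A) ≈ {-4, -3, 4}

A is real symmetric, so its spectrum consists of real eigenvalues. Expanding the characteristic polynomial of the displayed matrix gives
  det(λ I - A) = p(λ) = λ^3 + (3)λ^2 + (-16)λ + (-48).
Solving p(λ) = 0 yields eigenvalues ≈ -4, -3, 4. (A is shown rounded to 4 decimals, so these recover the underlying integer eigenvalues to within that precision.)
Verification: the trace of A = -3 equals the sum of eigenvalues -3, and det(A) ≈ 48.0009 matches the eigenvalue product 48.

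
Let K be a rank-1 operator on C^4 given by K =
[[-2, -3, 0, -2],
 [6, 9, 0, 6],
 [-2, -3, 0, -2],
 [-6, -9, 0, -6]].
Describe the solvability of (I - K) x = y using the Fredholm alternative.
(I - K) is singular (det(I - K) = 0, i.e. 1 ∈ sigma(K)). (I - K) x = y is solvable iff y ⊥ ker((I - K)^*) = span{(-2, -3, 0, -2)}, i.e. iff -2y_1 - 3y_2 - 2y_4 = 0. When solvable, the solutions are x = y + c·(1, -3, 1, 3), c arbitrary (ker(I - K) = span{(1, -3, 1, 3)}, dimension 1).

K has rank 1, so it is an outer product K = u v^T: every row of K is a multiple of one row vector. Reading off the entries, u = (1, -3, 1, 3) and v = (-2, -3, 0, -2) (row i of K equals u_i·v^T). A rank-one matrix u v^T satisfies K u = u (v·u) and kills the (3)-dimensional subspace v^⊥, so its characteristic polynomial is lambda^3 (lambda - v·u) with v·u = tr K = 1. Hence the eigenvalues of I - K are 1 (multiplicity 3) and 1 - (1) = 0, so det(I - K) = 0. (Direct check: I - K =
[[3, 3, 0, 2],
 [-6, -8, 0, -6],
 [2, 3, 1, 2],
 [6, 9, 0, 7]]
has determinant 0.) So 1 is an eigenvalue of K and (I - K) is not invertible. The finite-dimensional Fredholm alternative says: either (I - K) is invertible, or ker(I - K) ≠ {0} and then range(I - K) = ker((I - K)^*)^⊥, with dim ker(I - K) = dim ker((I - K)^*). We are in the second case, so we need both kernels. Kernel of I - K: (I - K) u = u - u (v·u) = u - u = 0, so ker(I - K) = span{u} = span{(1, -3, 1, 3)} (it is exactly 1-dimensional because rank(I - K) = 3). Kernel of the adjoint: K is real, so (I - K)^* = I - K^T = I - v u^T, and (I - v u^T) v = v - v (u·v) = 0; hence ker((I - K)^*) = span{v} = span{(-2, -3, 0, -2)}. Therefore (I - K) x = y is solvable iff <y, v> = 0, i.e. iff -2y_1 - 3y_2 - 2y_4 = 0. When this holds, K y = u (v·y) = 0, so (I - K) y = y and x = y is a particular solution; the full solution set is the line x = y + c·u = y + c·(1, -3, 1, 3), c ∈ C.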